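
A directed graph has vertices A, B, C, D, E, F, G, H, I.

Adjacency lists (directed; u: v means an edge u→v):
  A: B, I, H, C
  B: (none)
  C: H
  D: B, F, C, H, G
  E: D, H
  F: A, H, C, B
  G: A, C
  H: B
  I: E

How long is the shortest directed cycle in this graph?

5

For each vertex v, BFS finds the shortest path from v back to v.
The shortest such closed walk is A → I → E → D → G → A, length 5.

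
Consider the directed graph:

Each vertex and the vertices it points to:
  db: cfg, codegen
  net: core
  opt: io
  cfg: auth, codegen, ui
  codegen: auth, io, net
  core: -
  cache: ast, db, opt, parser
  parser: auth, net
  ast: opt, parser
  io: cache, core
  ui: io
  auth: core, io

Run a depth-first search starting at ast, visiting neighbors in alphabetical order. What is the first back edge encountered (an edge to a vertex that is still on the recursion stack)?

DFS from ast (visiting neighbors in alphabetical order); mark gray on enter, black on exit:
ast gray
  opt gray
    io gray
      cache gray
        cache→ast: ast is gray → back edge
First back edge: cache → ast.

cache->ast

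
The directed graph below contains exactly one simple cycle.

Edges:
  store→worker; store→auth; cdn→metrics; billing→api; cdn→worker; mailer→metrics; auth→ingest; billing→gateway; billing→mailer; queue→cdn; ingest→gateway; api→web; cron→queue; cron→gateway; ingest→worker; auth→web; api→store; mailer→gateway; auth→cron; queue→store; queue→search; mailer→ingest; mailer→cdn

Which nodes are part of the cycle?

DFS with gray/black marking from store:
store gray
  auth gray
    web gray
    web black
    ingest gray
      worker gray
      worker black
      gateway gray
      gateway black
    ingest black
    cron gray
      queue gray
        cdn gray
          cdn→worker: worker black — skip
          metrics gray
          metrics black
        cdn black
        queue→store: store is gray → back edge
Back edge closes the cycle store → auth → cron → queue → store; its vertices are {auth, cron, queue, store}.

auth, cron, queue, store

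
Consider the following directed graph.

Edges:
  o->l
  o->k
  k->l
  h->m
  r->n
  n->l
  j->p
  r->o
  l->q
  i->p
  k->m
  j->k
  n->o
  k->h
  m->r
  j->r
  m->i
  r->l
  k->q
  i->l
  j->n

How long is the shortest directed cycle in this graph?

4

For each vertex v, BFS finds the shortest path from v back to v.
The shortest such closed walk is k → m → r → o → k, length 4.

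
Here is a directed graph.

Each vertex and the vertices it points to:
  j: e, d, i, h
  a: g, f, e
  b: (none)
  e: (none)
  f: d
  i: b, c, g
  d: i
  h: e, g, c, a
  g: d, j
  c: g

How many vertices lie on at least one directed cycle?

8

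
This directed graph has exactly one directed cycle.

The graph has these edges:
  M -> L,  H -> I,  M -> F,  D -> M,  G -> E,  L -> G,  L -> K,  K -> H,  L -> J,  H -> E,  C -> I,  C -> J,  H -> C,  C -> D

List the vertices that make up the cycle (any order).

DFS with gray/black marking from D:
D gray
  M gray
    F gray
    F black
    L gray
      K gray
        H gray
          I gray
          I black
          E gray
          E black
          C gray
            J gray
            J black
            C→D: D is gray → back edge
Back edge closes the cycle D → M → L → K → H → C → D; its vertices are {C, D, H, K, L, M}.

C, D, H, K, L, M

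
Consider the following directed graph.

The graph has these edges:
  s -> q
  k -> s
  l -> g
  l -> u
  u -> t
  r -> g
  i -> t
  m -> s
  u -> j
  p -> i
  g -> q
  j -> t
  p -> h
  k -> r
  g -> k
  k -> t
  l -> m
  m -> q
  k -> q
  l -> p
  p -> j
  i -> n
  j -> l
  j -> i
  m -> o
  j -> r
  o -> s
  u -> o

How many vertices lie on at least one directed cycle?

A vertex is on a directed cycle iff it belongs to a strongly connected component of size ≥ 2 (or has a self-loop).
The vertices on cycles are {g, j, k, l, p, r, u} — 7 in total.

7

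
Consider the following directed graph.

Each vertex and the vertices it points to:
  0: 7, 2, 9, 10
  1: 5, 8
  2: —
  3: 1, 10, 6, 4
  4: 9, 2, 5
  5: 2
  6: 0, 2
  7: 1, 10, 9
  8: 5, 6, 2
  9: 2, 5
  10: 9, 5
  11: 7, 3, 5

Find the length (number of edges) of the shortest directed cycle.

For each vertex v, BFS finds the shortest path from v back to v.
The shortest such closed walk is 1 → 8 → 6 → 0 → 7 → 1, length 5.

5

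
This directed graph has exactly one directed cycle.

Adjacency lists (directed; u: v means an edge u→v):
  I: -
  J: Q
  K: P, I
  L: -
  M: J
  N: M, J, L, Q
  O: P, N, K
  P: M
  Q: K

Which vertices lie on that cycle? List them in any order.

J, K, M, P, Q

DFS with gray/black marking from K:
K gray
  P gray
    M gray
      J gray
        Q gray
          Q→K: K is gray → back edge
Back edge closes the cycle K → P → M → J → Q → K; its vertices are {J, K, M, P, Q}.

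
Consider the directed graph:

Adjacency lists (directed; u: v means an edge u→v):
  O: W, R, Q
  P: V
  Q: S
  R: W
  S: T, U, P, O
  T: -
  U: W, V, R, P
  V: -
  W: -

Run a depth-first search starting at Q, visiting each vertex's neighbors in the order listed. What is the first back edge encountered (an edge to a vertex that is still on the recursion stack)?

DFS from Q (visiting each vertex's neighbors in the order listed); mark gray on enter, black on exit:
Q gray
  S gray
    T gray
    T black
    U gray
      W gray
      W black
      V gray
      V black
      R gray
        R→W: W black — skip
      R black
      P gray
        P→V: V black — skip
      P black
    U black
    S→P: P black — skip
    O gray
      O→W: W black — skip
      O→R: R black — skip
      O→Q: Q is gray → back edge
First back edge: O → Q.

O->Q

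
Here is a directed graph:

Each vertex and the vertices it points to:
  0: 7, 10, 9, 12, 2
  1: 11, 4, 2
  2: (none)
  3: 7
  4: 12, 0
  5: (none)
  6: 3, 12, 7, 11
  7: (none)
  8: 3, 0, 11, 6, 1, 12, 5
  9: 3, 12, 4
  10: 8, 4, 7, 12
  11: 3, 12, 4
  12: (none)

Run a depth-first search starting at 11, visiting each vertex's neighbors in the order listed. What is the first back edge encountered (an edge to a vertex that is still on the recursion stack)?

DFS from 11 (visiting each vertex's neighbors in the order listed); mark gray on enter, black on exit:
11 gray
  3 gray
    7 gray
    7 black
  3 black
  12 gray
  12 black
  4 gray
    4→12: 12 black — skip
    0 gray
      0→7: 7 black — skip
      10 gray
        8 gray
          8→3: 3 black — skip
          8→0: 0 is gray → back edge
First back edge: 8 → 0.

8→0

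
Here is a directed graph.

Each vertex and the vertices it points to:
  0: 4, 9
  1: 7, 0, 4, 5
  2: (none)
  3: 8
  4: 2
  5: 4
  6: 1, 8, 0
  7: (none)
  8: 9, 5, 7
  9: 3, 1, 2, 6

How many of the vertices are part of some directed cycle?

A vertex is on a directed cycle iff it belongs to a strongly connected component of size ≥ 2 (or has a self-loop).
The vertices on cycles are {0, 1, 3, 6, 8, 9} — 6 in total.

6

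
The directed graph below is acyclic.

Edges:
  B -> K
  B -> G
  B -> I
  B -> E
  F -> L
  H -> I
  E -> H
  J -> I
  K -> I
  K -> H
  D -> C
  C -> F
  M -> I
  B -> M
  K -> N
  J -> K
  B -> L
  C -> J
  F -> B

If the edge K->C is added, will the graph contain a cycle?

Yes

Adding K→C creates a cycle iff C can already reach K.
Path from C: C → J → K.
So C → … → K → C is a cycle.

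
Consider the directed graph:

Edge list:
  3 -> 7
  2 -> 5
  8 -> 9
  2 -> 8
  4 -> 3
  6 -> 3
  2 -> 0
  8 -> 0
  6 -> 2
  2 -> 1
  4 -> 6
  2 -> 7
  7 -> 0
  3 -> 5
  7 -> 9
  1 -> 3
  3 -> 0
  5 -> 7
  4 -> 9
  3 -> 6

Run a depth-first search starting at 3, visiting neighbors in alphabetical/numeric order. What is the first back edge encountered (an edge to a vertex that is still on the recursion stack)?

DFS from 3 (visiting neighbors in alphabetical/numeric order); mark gray on enter, black on exit:
3 gray
  0 gray
  0 black
  5 gray
    7 gray
      7→0: 0 black — skip
      9 gray
      9 black
    7 black
  5 black
  6 gray
    2 gray
      2→0: 0 black — skip
      1 gray
        1→3: 3 is gray → back edge
First back edge: 1 → 3.

1→3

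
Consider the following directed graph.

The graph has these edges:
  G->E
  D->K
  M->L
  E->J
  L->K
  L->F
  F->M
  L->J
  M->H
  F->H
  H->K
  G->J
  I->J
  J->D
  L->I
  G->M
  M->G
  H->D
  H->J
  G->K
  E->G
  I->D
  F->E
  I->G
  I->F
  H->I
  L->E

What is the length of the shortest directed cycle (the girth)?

2

For each vertex v, BFS finds the shortest path from v back to v.
The shortest such closed walk is M → G → M, length 2.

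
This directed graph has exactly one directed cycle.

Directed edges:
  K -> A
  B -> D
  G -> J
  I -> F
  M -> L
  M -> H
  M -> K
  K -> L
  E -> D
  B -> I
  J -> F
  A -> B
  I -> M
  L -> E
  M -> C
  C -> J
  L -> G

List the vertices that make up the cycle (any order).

A, B, I, K, M

DFS with gray/black marking from M:
M gray
  H gray
  H black
  K gray
    A gray
      B gray
        D gray
        D black
        I gray
          F gray
          F black
          I→M: M is gray → back edge
Back edge closes the cycle M → K → A → B → I → M; its vertices are {A, B, I, K, M}.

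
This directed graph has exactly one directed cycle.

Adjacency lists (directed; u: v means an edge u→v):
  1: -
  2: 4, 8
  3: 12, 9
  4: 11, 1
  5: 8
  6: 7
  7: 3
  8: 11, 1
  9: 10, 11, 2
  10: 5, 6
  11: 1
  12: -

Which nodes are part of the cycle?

3, 6, 7, 9, 10

DFS with gray/black marking from 3:
3 gray
  12 gray
  12 black
  9 gray
    10 gray
      5 gray
        8 gray
          11 gray
            1 gray
            1 black
          11 black
          8→1: 1 black — skip
        8 black
      5 black
      6 gray
        7 gray
          7→3: 3 is gray → back edge
Back edge closes the cycle 3 → 9 → 10 → 6 → 7 → 3; its vertices are {3, 6, 7, 9, 10}.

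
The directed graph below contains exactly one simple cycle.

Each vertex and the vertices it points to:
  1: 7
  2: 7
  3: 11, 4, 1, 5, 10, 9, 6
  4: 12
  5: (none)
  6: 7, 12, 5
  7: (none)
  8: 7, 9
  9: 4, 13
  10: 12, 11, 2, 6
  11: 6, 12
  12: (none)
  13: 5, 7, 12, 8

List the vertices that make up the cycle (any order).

8, 9, 13

DFS with gray/black marking from 9:
9 gray
  4 gray
    12 gray
    12 black
  4 black
  13 gray
    5 gray
    5 black
    7 gray
    7 black
    13→12: 12 black — skip
    8 gray
      8→7: 7 black — skip
      8→9: 9 is gray → back edge
Back edge closes the cycle 9 → 13 → 8 → 9; its vertices are {8, 9, 13}.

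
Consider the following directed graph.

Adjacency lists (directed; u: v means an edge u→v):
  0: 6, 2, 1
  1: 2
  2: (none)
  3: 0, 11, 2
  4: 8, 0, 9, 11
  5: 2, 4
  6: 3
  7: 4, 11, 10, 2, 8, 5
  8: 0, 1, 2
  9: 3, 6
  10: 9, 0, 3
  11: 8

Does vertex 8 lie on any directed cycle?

8 is on a cycle iff 8 can reach itself via ≥1 edge.
8 → 0 → 6 → 3 → 11 → 8 — yes.

Yes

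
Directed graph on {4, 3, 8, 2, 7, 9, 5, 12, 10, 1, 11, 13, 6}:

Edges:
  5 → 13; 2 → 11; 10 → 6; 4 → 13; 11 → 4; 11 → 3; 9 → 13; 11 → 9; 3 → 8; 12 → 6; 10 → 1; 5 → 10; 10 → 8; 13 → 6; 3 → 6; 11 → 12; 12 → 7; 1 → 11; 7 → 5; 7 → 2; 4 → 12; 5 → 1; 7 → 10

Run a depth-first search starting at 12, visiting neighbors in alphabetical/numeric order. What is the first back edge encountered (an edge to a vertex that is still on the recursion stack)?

DFS from 12 (visiting neighbors in alphabetical/numeric order); mark gray on enter, black on exit:
12 gray
  6 gray
  6 black
  7 gray
    2 gray
      11 gray
        3 gray
          3→6: 6 black — skip
          8 gray
          8 black
        3 black
        4 gray
          4→12: 12 is gray → back edge
First back edge: 4 → 12.

4->12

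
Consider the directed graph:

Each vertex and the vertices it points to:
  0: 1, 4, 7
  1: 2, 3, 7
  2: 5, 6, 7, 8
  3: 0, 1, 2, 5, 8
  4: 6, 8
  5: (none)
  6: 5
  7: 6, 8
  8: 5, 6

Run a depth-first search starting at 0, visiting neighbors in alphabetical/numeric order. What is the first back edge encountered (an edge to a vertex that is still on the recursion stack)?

DFS from 0 (visiting neighbors in alphabetical/numeric order); mark gray on enter, black on exit:
0 gray
  1 gray
    2 gray
      5 gray
      5 black
      6 gray
        6→5: 5 black — skip
      6 black
      7 gray
        7→6: 6 black — skip
        8 gray
          8→5: 5 black — skip
          8→6: 6 black — skip
        8 black
      7 black
      2→8: 8 black — skip
    2 black
    3 gray
      3→0: 0 is gray → back edge
First back edge: 3 → 0.

3->0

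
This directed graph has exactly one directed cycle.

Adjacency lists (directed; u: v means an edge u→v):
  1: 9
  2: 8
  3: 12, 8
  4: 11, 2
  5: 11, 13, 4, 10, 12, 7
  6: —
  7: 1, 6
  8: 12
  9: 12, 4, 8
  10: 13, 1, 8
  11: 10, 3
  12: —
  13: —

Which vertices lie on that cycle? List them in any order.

1, 4, 9, 10, 11

DFS with gray/black marking from 4:
4 gray
  11 gray
    10 gray
      13 gray
      13 black
      1 gray
        9 gray
          12 gray
          12 black
          9→4: 4 is gray → back edge
Back edge closes the cycle 4 → 11 → 10 → 1 → 9 → 4; its vertices are {1, 4, 9, 10, 11}.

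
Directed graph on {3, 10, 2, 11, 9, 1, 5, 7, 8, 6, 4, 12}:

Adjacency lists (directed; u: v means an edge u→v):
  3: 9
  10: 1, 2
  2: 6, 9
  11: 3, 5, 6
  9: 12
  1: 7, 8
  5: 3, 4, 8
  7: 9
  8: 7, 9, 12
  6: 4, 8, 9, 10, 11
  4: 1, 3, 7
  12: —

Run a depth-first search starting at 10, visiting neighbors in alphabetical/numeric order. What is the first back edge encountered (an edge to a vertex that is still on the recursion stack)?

DFS from 10 (visiting neighbors in alphabetical/numeric order); mark gray on enter, black on exit:
10 gray
  1 gray
    7 gray
      9 gray
        12 gray
        12 black
      9 black
    7 black
    8 gray
      8→7: 7 black — skip
      8→9: 9 black — skip
      8→12: 12 black — skip
    8 black
  1 black
  2 gray
    6 gray
      4 gray
        4→1: 1 black — skip
        3 gray
          3→9: 9 black — skip
        3 black
        4→7: 7 black — skip
      4 black
      6→8: 8 black — skip
      6→9: 9 black — skip
      6→10: 10 is gray → back edge
First back edge: 6 → 10.

6->10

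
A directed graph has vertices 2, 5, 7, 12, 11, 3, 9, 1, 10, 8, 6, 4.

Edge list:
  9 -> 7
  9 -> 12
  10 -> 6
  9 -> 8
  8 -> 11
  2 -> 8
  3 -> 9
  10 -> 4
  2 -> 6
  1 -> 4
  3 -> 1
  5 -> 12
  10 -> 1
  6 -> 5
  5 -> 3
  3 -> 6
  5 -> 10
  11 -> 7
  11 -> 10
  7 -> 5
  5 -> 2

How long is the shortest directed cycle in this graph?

For each vertex v, BFS finds the shortest path from v back to v.
The shortest such closed walk is 3 → 6 → 5 → 3, length 3.

3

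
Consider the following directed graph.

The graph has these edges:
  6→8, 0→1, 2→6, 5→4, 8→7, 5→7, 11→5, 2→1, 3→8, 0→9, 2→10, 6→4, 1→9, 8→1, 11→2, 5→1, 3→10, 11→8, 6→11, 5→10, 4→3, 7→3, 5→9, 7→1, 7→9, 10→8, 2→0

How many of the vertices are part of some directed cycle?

7

A vertex is on a directed cycle iff it belongs to a strongly connected component of size ≥ 2 (or has a self-loop).
The vertices on cycles are {2, 3, 6, 7, 8, 10, 11} — 7 in total.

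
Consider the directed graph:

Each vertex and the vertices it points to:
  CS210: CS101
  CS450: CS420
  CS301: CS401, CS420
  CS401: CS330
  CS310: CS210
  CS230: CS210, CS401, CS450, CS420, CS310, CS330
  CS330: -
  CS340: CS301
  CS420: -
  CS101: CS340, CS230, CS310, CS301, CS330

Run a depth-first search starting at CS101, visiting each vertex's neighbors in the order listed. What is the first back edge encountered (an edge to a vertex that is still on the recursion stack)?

DFS from CS101 (visiting each vertex's neighbors in the order listed); mark gray on enter, black on exit:
CS101 gray
  CS340 gray
    CS301 gray
      CS401 gray
        CS330 gray
        CS330 black
      CS401 black
      CS420 gray
      CS420 black
    CS301 black
  CS340 black
  CS230 gray
    CS210 gray
      CS210→CS101: CS101 is gray → back edge
First back edge: CS210 → CS101.

CS210->CS101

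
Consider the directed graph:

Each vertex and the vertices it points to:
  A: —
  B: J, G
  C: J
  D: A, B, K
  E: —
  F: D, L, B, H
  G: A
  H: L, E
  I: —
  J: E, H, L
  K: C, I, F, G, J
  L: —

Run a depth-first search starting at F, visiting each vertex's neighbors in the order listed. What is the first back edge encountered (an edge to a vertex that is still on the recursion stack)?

K->F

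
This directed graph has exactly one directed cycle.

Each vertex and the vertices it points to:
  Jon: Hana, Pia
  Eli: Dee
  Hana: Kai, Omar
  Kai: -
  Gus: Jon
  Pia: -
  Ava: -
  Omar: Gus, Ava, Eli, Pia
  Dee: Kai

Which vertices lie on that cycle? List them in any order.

Gus, Jon, Hana, Omar

DFS with gray/black marking from Hana:
Hana gray
  Kai gray
  Kai black
  Omar gray
    Gus gray
      Jon gray
        Jon→Hana: Hana is gray → back edge
Back edge closes the cycle Hana → Omar → Gus → Jon → Hana; its vertices are {Gus, Jon, Hana, Omar}.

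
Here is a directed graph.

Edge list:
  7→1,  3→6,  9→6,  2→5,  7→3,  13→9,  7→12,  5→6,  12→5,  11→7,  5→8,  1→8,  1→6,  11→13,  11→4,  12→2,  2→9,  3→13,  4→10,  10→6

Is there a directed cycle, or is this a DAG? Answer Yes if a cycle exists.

DFS with white/gray/black marking, starting from 5:
5 gray
  8 gray
  8 black
  6 gray
  6 black
5 black
1 gray
  1→8: 8 black — skip
  1→6: 6 black — skip
1 black
2 gray
  9 gray
    9→6: 6 black — skip
  9 black
  2→5: 5 black — skip
2 black
3 gray
  3→6: 6 black — skip
  13 gray
    13→9: 9 black — skip
  13 black
3 black
4 gray
  10 gray
    10→6: 6 black — skip
  10 black
4 black
7 gray
  12 gray
    12→5: 5 black — skip
    12→2: 2 black — skip
  12 black
  7→3: 3 black — skip
  7→1: 1 black — skip
7 black
11 gray
  11→4: 4 black — skip
  11→13: 13 black — skip
  11→7: 7 black — skip
11 black
Every edge goes to a white or black vertex — no back edge, so the graph is acyclic.

No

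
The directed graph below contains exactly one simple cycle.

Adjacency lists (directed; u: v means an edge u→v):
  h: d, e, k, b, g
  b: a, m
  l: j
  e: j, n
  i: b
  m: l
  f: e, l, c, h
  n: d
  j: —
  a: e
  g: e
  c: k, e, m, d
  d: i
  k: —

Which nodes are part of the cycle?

a, b, d, e, i, n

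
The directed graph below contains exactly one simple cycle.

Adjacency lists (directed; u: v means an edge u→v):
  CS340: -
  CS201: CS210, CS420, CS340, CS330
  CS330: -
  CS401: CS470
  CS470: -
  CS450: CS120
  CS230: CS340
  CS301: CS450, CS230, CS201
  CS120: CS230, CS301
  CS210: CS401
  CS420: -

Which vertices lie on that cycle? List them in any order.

CS120, CS301, CS450

DFS with gray/black marking from CS301:
CS301 gray
  CS450 gray
    CS120 gray
      CS230 gray
        CS340 gray
        CS340 black
      CS230 black
      CS120→CS301: CS301 is gray → back edge
Back edge closes the cycle CS301 → CS450 → CS120 → CS301; its vertices are {CS120, CS301, CS450}.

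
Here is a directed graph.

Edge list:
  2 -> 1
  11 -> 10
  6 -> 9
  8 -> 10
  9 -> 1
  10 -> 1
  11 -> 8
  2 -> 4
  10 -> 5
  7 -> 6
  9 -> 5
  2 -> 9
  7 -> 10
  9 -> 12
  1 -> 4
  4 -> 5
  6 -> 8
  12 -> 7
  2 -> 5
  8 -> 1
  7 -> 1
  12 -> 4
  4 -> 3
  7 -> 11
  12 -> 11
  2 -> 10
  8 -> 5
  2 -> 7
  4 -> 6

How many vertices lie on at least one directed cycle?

A vertex is on a directed cycle iff it belongs to a strongly connected component of size ≥ 2 (or has a self-loop).
The vertices on cycles are {1, 4, 6, 7, 8, 9, 10, 11, 12} — 9 in total.

9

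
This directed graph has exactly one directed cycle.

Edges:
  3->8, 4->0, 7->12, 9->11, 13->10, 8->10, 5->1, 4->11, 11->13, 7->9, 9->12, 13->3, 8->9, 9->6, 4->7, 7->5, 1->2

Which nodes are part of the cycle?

3, 8, 9, 11, 13

DFS with gray/black marking from 9:
9 gray
  11 gray
    13 gray
      10 gray
      10 black
      3 gray
        8 gray
          8→10: 10 black — skip
          8→9: 9 is gray → back edge
Back edge closes the cycle 9 → 11 → 13 → 3 → 8 → 9; its vertices are {3, 8, 9, 11, 13}.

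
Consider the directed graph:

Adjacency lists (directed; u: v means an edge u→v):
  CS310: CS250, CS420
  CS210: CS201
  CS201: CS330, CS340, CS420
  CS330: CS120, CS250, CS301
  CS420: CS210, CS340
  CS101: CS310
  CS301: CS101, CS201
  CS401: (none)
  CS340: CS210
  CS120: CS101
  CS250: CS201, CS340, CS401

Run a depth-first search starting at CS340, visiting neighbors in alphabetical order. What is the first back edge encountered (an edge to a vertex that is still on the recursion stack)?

DFS from CS340 (visiting neighbors in alphabetical order); mark gray on enter, black on exit:
CS340 gray
  CS210 gray
    CS201 gray
      CS330 gray
        CS120 gray
          CS101 gray
            CS310 gray
              CS250 gray
                CS250→CS201: CS201 is gray → back edge
First back edge: CS250 → CS201.

CS250→CS201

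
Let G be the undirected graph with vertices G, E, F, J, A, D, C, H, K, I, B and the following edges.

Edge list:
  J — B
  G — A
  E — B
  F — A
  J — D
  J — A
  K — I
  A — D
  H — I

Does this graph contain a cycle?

DFS, tracking each vertex's parent; an edge to a visited non-parent vertex closes a cycle.
Start from G:
visit G (parent –)
  visit A (parent G)
    visit J (parent A)
      visit B (parent J)
        visit E (parent B)
          E–B: parent, skip
        B–J: parent, skip
      visit D (parent J)
        D–A: A visited and ≠ parent → cycle
Cycle: A – J – D – A.

Yes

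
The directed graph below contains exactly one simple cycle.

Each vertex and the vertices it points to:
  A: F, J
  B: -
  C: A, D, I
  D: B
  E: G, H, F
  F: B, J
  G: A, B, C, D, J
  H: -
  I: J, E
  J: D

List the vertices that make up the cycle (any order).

DFS with gray/black marking from I:
I gray
  J gray
    D gray
      B gray
      B black
    D black
  J black
  E gray
    G gray
      A gray
        F gray
          F→B: B black — skip
          F→J: J black — skip
        F black
        A→J: J black — skip
      A black
      G→B: B black — skip
      C gray
        C→A: A black — skip
        C→D: D black — skip
        C→I: I is gray → back edge
Back edge closes the cycle I → E → G → C → I; its vertices are {C, E, G, I}.

C, E, G, I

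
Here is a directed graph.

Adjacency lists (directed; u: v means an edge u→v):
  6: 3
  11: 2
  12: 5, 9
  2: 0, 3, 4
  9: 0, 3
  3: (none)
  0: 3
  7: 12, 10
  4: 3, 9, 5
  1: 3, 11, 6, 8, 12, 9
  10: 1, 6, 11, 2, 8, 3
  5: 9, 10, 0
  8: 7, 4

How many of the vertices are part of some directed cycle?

9

A vertex is on a directed cycle iff it belongs to a strongly connected component of size ≥ 2 (or has a self-loop).
The vertices on cycles are {1, 2, 4, 5, 7, 8, 10, 11, 12} — 9 in total.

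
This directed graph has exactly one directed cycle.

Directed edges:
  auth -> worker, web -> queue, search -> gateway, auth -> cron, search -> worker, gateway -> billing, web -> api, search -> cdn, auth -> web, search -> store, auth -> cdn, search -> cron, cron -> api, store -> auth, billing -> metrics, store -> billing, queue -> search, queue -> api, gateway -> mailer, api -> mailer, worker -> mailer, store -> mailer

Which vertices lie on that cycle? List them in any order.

DFS with gray/black marking from search:
search gray
  cron gray
    api gray
      mailer gray
      mailer black
    api black
  cron black
  worker gray
    worker→mailer: mailer black — skip
  worker black
  cdn gray
  cdn black
  gateway gray
    gateway→mailer: mailer black — skip
    billing gray
      metrics gray
      metrics black
    billing black
  gateway black
  store gray
    store→billing: billing black — skip
    auth gray
      web gray
        web→api: api black — skip
        queue gray
          queue→search: search is gray → back edge
Back edge closes the cycle search → store → auth → web → queue → search; its vertices are {web, auth, queue, store, search}.

web, auth, queue, store, search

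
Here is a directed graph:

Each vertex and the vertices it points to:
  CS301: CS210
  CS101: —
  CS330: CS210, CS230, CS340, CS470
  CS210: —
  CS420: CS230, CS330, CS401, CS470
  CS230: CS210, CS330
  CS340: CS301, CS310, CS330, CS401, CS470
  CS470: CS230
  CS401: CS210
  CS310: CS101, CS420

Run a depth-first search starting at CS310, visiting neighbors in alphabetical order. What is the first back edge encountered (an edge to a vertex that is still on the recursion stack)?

CS330→CS230

DFS from CS310 (visiting neighbors in alphabetical order); mark gray on enter, black on exit:
CS310 gray
  CS101 gray
  CS101 black
  CS420 gray
    CS230 gray
      CS210 gray
      CS210 black
      CS330 gray
        CS330→CS210: CS210 black — skip
        CS330→CS230: CS230 is gray → back edge
First back edge: CS330 → CS230.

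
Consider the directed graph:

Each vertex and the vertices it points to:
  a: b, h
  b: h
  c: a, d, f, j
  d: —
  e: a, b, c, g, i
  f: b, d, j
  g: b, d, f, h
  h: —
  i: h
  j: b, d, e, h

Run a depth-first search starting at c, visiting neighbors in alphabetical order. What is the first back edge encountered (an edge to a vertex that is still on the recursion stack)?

DFS from c (visiting neighbors in alphabetical order); mark gray on enter, black on exit:
c gray
  a gray
    b gray
      h gray
      h black
    b black
    a→h: h black — skip
  a black
  d gray
  d black
  f gray
    f→b: b black — skip
    f→d: d black — skip
    j gray
      j→b: b black — skip
      j→d: d black — skip
      e gray
        e→a: a black — skip
        e→b: b black — skip
        e→c: c is gray → back edge
First back edge: e → c.

e→c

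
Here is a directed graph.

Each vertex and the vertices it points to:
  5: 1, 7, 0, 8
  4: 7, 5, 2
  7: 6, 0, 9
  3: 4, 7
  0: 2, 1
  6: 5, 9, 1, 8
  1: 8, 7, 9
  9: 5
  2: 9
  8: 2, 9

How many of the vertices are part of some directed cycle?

8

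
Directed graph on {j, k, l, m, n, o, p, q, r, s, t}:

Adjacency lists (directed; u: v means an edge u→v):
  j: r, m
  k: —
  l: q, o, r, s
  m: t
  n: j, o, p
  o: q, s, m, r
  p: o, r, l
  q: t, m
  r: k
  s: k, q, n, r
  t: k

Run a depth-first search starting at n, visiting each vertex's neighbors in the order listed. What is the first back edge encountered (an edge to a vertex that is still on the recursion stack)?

s→n

DFS from n (visiting each vertex's neighbors in the order listed); mark gray on enter, black on exit:
n gray
  j gray
    r gray
      k gray
      k black
    r black
    m gray
      t gray
        t→k: k black — skip
      t black
    m black
  j black
  o gray
    q gray
      q→t: t black — skip
      q→m: m black — skip
    q black
    s gray
      s→k: k black — skip
      s→q: q black — skip
      s→n: n is gray → back edge
First back edge: s → n.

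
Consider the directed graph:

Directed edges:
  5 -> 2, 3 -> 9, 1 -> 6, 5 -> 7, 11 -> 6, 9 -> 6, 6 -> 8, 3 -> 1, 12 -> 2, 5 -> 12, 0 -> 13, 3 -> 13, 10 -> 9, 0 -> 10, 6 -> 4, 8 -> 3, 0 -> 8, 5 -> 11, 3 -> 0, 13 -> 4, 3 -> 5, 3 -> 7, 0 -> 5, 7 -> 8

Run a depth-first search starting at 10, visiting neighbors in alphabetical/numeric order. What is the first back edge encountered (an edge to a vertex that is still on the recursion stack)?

7→8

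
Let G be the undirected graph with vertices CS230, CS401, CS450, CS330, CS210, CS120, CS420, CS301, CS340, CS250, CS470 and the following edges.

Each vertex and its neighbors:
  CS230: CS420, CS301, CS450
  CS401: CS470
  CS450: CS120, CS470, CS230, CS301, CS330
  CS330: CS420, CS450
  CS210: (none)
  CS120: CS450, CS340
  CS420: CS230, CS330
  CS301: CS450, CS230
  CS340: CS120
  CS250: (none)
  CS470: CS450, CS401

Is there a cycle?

Yes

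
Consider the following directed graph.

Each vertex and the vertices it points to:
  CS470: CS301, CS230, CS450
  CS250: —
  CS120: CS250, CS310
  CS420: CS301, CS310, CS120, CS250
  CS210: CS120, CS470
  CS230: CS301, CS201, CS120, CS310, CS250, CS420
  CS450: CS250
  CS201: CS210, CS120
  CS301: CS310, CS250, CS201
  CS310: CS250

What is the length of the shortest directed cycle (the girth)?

4

For each vertex v, BFS finds the shortest path from v back to v.
The shortest such closed walk is CS210 → CS470 → CS230 → CS201 → CS210, length 4.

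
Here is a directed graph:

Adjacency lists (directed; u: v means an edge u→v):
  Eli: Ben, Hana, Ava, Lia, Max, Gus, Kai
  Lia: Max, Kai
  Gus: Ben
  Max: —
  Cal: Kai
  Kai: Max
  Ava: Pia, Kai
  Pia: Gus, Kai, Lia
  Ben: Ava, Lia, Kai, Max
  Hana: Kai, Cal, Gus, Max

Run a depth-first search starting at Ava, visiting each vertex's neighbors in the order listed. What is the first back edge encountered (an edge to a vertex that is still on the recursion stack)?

DFS from Ava (visiting each vertex's neighbors in the order listed); mark gray on enter, black on exit:
Ava gray
  Pia gray
    Gus gray
      Ben gray
        Ben→Ava: Ava is gray → back edge
First back edge: Ben → Ava.

Ben->Ava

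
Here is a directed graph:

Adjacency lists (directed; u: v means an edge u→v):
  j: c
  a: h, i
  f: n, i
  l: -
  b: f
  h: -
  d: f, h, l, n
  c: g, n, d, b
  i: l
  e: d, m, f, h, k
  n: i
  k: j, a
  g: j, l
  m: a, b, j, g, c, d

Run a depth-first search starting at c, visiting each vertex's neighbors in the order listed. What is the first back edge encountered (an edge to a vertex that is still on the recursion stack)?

DFS from c (visiting each vertex's neighbors in the order listed); mark gray on enter, black on exit:
c gray
  g gray
    j gray
      j→c: c is gray → back edge
First back edge: j → c.

j->c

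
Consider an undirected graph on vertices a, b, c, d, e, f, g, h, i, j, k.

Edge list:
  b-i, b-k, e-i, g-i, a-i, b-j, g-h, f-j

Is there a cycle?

No

DFS, tracking each vertex's parent; an edge to a visited non-parent vertex closes a cycle.
Start from e:
visit e (parent –)
  visit i (parent e)
    visit b (parent i)
      b–i: parent, skip
      visit k (parent b)
        k–b: parent, skip
      visit j (parent b)
        visit f (parent j)
          f–j: parent, skip
        j–b: parent, skip
    i–e: parent, skip
    visit g (parent i)
      visit h (parent g)
        h–g: parent, skip
      g–i: parent, skip
    visit a (parent i)
      a–i: parent, skip
visit c (parent –)
visit d (parent –)
No non-parent visited neighbor found — the graph is a forest.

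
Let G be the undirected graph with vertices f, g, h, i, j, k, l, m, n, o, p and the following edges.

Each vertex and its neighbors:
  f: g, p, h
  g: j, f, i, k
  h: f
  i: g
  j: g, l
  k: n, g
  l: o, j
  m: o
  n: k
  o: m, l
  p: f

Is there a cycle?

No

DFS, tracking each vertex's parent; an edge to a visited non-parent vertex closes a cycle.
Start from l:
visit l (parent –)
  visit o (parent l)
    visit m (parent o)
      m–o: parent, skip
    o–l: parent, skip
  visit j (parent l)
    visit g (parent j)
      g–j: parent, skip
      visit f (parent g)
        f–g: parent, skip
        visit p (parent f)
          p–f: parent, skip
        visit h (parent f)
          h–f: parent, skip
      visit i (parent g)
        i–g: parent, skip
      visit k (parent g)
        visit n (parent k)
          n–k: parent, skip
        k–g: parent, skip
    j–l: parent, skip
No non-parent visited neighbor found — the graph is a forest.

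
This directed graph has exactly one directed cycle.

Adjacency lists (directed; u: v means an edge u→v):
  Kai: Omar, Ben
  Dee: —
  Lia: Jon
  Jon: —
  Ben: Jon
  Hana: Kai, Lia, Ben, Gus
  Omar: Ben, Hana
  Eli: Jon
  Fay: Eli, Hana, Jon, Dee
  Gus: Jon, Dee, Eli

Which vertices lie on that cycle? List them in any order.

DFS with gray/black marking from Hana:
Hana gray
  Kai gray
    Omar gray
      Ben gray
        Jon gray
        Jon black
      Ben black
      Omar→Hana: Hana is gray → back edge
Back edge closes the cycle Hana → Kai → Omar → Hana; its vertices are {Kai, Hana, Omar}.

Kai, Hana, Omar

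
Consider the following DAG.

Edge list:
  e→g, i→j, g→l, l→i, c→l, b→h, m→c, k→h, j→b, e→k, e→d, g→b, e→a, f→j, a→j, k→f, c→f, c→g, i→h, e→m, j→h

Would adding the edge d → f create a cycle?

No

Adding d→f creates a cycle iff f can already reach d.
Explore from f: no path reaches d. The graph stays acyclic.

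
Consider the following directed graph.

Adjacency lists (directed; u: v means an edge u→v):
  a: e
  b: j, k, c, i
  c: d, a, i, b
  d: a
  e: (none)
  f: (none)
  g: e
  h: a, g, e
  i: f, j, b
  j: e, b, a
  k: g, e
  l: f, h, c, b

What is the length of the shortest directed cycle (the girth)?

2

For each vertex v, BFS finds the shortest path from v back to v.
The shortest such closed walk is c → b → c, length 2.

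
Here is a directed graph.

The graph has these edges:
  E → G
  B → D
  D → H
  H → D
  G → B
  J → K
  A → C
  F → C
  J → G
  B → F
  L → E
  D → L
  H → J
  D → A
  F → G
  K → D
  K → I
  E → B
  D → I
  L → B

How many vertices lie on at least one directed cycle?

A vertex is on a directed cycle iff it belongs to a strongly connected component of size ≥ 2 (or has a self-loop).
The vertices on cycles are {B, D, E, F, G, H, J, K, L} — 9 in total.

9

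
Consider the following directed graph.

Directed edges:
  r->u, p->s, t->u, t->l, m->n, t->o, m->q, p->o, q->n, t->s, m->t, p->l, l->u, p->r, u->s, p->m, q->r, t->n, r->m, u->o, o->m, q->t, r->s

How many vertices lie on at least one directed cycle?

A vertex is on a directed cycle iff it belongs to a strongly connected component of size ≥ 2 (or has a self-loop).
The vertices on cycles are {l, m, o, q, r, t, u} — 7 in total.

7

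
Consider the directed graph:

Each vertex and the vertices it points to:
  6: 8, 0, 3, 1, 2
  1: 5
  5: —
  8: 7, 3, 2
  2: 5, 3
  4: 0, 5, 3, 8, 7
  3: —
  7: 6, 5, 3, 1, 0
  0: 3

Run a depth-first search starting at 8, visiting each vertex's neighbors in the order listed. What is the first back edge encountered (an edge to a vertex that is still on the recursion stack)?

6->8

DFS from 8 (visiting each vertex's neighbors in the order listed); mark gray on enter, black on exit:
8 gray
  7 gray
    6 gray
      6→8: 8 is gray → back edge
First back edge: 6 → 8.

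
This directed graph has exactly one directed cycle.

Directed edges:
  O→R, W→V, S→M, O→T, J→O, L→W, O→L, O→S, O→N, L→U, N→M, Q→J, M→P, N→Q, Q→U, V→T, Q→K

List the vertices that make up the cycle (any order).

J, N, O, Q

DFS with gray/black marking from O:
O gray
  L gray
    U gray
    U black
    W gray
      V gray
        T gray
        T black
      V black
    W black
  L black
  N gray
    Q gray
      K gray
      K black
      J gray
        J→O: O is gray → back edge
Back edge closes the cycle O → N → Q → J → O; its vertices are {J, N, O, Q}.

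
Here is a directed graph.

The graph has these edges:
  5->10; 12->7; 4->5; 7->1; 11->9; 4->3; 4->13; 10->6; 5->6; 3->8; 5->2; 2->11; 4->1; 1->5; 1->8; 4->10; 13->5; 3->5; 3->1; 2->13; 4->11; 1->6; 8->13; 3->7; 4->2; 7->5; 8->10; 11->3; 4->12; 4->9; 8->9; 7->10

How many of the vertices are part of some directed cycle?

A vertex is on a directed cycle iff it belongs to a strongly connected component of size ≥ 2 (or has a self-loop).
The vertices on cycles are {1, 2, 3, 5, 7, 8, 11, 13} — 8 in total.

8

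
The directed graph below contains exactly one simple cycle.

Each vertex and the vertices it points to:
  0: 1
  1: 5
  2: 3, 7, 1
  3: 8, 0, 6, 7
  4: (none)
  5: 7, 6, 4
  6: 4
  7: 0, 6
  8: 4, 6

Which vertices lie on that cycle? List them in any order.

0, 1, 5, 7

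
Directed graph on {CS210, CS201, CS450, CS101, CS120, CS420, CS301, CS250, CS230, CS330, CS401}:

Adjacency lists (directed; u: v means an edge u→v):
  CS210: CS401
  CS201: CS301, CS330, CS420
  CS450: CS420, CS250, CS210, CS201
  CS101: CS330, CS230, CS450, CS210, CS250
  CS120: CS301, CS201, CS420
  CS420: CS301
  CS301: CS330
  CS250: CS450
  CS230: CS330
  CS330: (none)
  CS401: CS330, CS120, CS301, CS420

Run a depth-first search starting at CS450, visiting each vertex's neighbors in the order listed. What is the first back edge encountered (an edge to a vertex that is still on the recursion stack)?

CS250->CS450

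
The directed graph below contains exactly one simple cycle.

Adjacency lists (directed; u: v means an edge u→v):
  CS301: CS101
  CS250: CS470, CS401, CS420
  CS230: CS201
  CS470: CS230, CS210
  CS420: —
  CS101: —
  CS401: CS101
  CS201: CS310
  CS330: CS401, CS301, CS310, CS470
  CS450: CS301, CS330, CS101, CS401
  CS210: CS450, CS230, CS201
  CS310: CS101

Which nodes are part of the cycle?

CS210, CS330, CS450, CS470

DFS with gray/black marking from CS470:
CS470 gray
  CS230 gray
    CS201 gray
      CS310 gray
        CS101 gray
        CS101 black
      CS310 black
    CS201 black
  CS230 black
  CS210 gray
    CS450 gray
      CS301 gray
        CS301→CS101: CS101 black — skip
      CS301 black
      CS330 gray
        CS401 gray
          CS401→CS101: CS101 black — skip
        CS401 black
        CS330→CS301: CS301 black — skip
        CS330→CS310: CS310 black — skip
        CS330→CS470: CS470 is gray → back edge
Back edge closes the cycle CS470 → CS210 → CS450 → CS330 → CS470; its vertices are {CS210, CS330, CS450, CS470}.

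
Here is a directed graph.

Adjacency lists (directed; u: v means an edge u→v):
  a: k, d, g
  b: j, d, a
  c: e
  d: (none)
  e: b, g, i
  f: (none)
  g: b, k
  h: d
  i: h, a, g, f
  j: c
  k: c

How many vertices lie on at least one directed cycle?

A vertex is on a directed cycle iff it belongs to a strongly connected component of size ≥ 2 (or has a self-loop).
The vertices on cycles are {a, b, c, e, g, i, j, k} — 8 in total.

8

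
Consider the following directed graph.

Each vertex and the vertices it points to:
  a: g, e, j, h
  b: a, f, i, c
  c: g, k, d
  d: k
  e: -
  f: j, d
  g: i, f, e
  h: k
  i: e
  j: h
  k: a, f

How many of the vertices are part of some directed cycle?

A vertex is on a directed cycle iff it belongs to a strongly connected component of size ≥ 2 (or has a self-loop).
The vertices on cycles are {a, d, f, g, h, j, k} — 7 in total.

7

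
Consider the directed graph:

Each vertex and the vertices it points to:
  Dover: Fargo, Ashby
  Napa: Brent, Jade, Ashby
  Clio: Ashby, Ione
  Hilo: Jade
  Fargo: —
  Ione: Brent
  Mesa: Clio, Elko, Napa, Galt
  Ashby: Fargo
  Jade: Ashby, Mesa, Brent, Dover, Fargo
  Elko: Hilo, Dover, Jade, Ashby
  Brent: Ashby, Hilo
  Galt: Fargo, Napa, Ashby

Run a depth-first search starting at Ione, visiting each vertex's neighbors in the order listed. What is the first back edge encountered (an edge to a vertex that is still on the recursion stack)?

Clio->Ione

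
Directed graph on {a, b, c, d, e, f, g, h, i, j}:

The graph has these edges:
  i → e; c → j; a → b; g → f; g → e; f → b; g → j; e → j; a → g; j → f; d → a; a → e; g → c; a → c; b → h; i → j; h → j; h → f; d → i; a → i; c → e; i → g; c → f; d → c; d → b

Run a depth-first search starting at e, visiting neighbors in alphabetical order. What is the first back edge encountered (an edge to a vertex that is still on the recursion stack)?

h->f

DFS from e (visiting neighbors in alphabetical order); mark gray on enter, black on exit:
e gray
  j gray
    f gray
      b gray
        h gray
          h→f: f is gray → back edge
First back edge: h → f.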